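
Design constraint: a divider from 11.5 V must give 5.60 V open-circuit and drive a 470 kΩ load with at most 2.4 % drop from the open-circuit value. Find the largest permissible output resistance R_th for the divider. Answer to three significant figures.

R_th ≤ 11.6 kΩ

Loading drop = R_th/(R_th + R_L) ≤ 0.0240, so R_th ≤ R_L · ε/(1−ε) = 470 kΩ × 0.0240/0.9760 = 11.6 kΩ.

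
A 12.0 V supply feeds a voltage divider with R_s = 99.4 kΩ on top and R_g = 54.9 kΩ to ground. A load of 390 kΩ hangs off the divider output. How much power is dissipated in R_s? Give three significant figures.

Total resistance from the source is R_s + (R_g‖R_L) = 147.5 kΩ, so I = 12.0/147.5 kΩ = 0.08134 mA.
P = I²·R_s = (0.08134 mA)² × 99.4 kΩ = 0.658 mW.

P ≈ 0.658 mW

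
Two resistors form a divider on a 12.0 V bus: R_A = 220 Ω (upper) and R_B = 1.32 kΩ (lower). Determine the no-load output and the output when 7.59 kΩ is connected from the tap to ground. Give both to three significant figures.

Open-circuit: V = 12.0 × 1320/(220 + 1320) = 10.3 V.
With the load, R_B becomes R_B‖R_L = 1124 Ω, so V = 12.0 × 1124/1344 = 10.0 V.

Unloaded: 10.3 V; loaded: 10.0 V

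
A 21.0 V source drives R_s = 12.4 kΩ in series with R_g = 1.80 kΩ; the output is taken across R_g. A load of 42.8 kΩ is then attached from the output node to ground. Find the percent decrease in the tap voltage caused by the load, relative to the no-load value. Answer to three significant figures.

The divider's output (Thévenin) resistance is R_s‖R_g = 1.572 kΩ.
Fractional drop under load = R_th/(R_th + R_L) = 1.572 / (1.572 + 42.8) = 0.03542.
So the output falls by 3.54 %.

3.54 %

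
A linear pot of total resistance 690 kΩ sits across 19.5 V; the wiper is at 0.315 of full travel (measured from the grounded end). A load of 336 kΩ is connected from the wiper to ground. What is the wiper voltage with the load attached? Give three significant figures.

The wiper splits the pot into (1−α)R = 472.7 kΩ above and αR = 217.3 kΩ below.
Lower section ‖ load = 132.0 kΩ.
V_wiper = 19.5 × 132.0/(472.7 + 132.0) = 4.26 V.

V ≈ 4.26 V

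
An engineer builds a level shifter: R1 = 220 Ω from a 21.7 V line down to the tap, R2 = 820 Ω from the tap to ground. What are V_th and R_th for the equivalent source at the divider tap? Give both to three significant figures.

V_th = 17.1 V, R_th = 173 Ω

V_th is the open-circuit tap voltage: 21.7 × 820/(220 + 820) = 17.1 V.
With the supply zeroed, R1 and R2 appear in parallel from the tap: R_th = R1‖R2 = (220 × 820)/1040 = 173 Ω.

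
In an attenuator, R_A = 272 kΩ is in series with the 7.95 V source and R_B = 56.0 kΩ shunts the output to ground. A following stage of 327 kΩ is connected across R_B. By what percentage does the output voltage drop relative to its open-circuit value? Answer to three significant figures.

Unloaded V = 7.95 × 56.0/328.0 = 1.3573 V.
Loaded: R_B‖R_L = 47.81 kΩ, giving V = 7.95 × 47.81/319.8 = 1.1885 V.
Drop = (1.3573 − 1.1885) / 1.3573 = 12.4 %.

12.4 %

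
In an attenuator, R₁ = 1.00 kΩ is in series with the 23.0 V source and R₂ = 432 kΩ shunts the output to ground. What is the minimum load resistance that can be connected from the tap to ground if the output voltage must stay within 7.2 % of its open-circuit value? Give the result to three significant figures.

Output resistance R_th = R₁‖R₂ = (1000 × 432000)/433000 = 997.7 Ω.
The fractional drop is R_th/(R_th + R_L); requiring this ≤ 0.0720 gives R_L ≥ R_th(1/0.0720 − 1) = 997.7 × 12.89 = 12.9 kΩ.

R_L(min) ≈ 12.9 kΩ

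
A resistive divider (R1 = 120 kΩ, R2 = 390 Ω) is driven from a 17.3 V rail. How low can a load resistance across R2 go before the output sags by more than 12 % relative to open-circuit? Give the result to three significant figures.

R_L(min) ≈ 2.85 kΩ

Output resistance R_th = R1‖R2 = (120000 × 390)/120400 = 388.7 Ω.
The fractional drop is R_th/(R_th + R_L); requiring this ≤ 0.120 gives R_L ≥ R_th(1/0.120 − 1) = 388.7 × 7.333 = 2.85 kΩ.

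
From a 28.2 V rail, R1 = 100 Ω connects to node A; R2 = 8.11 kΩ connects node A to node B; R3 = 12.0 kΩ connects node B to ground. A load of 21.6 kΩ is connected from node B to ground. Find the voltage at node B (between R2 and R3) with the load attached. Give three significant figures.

V ≈ 13.7 V

At node B, R3 is in parallel with the load: R3‖R_L = 7714 Ω.
Below node A the resistance is R2 + (R3‖R_L) = 15820 Ω, so V_A = 28.2 × 15820/15920 = 28.02 V.
Then V_B = V_A × (R3‖R_L)/(R2 + R3‖R_L) = 28.02 × 7714/15820 = 13.7 V.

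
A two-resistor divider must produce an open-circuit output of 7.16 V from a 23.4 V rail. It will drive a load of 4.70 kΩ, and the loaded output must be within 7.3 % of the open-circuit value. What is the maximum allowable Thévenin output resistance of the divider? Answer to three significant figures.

Loading drop = R_th/(R_th + R_L) ≤ 0.0730, so R_th ≤ R_L · ε/(1−ε) = 4.70 kΩ × 0.0730/0.9270 = 370 Ω.

R_th ≤ 370 Ω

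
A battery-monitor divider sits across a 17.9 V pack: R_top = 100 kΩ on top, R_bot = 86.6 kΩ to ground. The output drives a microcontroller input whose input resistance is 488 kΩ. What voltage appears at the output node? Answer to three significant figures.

V_out ≈ 7.59 V

The load sits in parallel with R_bot: R_bot‖R_L = (86.6 × 488) / (86.6 + 488) = 73.55 kΩ.
V_out = 17.9 × 73.55 / (100 + 73.55) = 17.9 × 73.55/173.5 = 7.59 V.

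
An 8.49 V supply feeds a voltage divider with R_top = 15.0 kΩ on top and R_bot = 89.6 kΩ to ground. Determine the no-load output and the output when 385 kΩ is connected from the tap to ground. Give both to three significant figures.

Unloaded: 7.27 V; loaded: 7.04 V

Open-circuit: V = 8.49 × 89.6/(15.0 + 89.6) = 7.27 V.
With the load, R_bot becomes R_bot‖R_L = 72.68 kΩ, so V = 8.49 × 72.68/87.68 = 7.04 V.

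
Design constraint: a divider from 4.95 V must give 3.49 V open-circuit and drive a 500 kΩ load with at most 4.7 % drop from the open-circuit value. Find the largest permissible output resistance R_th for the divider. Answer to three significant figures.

R_th ≤ 24.7 kΩ

Loading drop = R_th/(R_th + R_L) ≤ 0.0470, so R_th ≤ R_L · ε/(1−ε) = 500 kΩ × 0.0470/0.9530 = 24.7 kΩ.
(Any R1, R2 with R2/(R1+R2) = 0.705 and R1‖R2 ≤ 24.7 kΩ will meet the spec.)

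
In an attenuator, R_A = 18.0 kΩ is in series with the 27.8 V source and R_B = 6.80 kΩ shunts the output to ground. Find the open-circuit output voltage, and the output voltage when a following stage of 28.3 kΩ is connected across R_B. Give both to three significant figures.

Open-circuit: V = 27.8 × 6.80/(18.0 + 6.80) = 7.62 V.
With the load, R_B becomes R_B‖R_L = 5.483 kΩ, so V = 27.8 × 5.483/23.48 = 6.49 V.

Unloaded: 7.62 V; loaded: 6.49 V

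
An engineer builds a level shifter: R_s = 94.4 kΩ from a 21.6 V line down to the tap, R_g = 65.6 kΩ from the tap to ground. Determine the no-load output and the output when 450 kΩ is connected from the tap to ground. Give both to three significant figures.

Open-circuit: V = 21.6 × 65.6/(94.4 + 65.6) = 8.86 V.
With the load, R_g becomes R_g‖R_L = 57.25 kΩ, so V = 21.6 × 57.25/151.7 = 8.15 V.

Unloaded: 8.86 V; loaded: 8.15 V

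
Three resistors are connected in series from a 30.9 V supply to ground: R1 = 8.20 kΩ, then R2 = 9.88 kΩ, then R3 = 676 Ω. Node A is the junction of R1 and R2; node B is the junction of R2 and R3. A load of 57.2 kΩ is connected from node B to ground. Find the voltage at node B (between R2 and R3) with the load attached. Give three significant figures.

V ≈ 1.10 V

At node B, R3 is in parallel with the load: R3‖R_L = 668.1 Ω.
Below node A the resistance is R2 + (R3‖R_L) = 10550 Ω, so V_A = 30.9 × 10550/18750 = 17.39 V.
Then V_B = V_A × (R3‖R_L)/(R2 + R3‖R_L) = 17.39 × 668.1/10550 = 1.10 V.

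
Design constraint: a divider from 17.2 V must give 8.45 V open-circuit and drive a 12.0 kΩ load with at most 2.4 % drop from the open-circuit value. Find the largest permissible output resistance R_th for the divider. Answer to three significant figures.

R_th ≤ 295 Ω

Loading drop = R_th/(R_th + R_L) ≤ 0.0240, so R_th ≤ R_L · ε/(1−ε) = 12.0 kΩ × 0.0240/0.9760 = 295 Ω.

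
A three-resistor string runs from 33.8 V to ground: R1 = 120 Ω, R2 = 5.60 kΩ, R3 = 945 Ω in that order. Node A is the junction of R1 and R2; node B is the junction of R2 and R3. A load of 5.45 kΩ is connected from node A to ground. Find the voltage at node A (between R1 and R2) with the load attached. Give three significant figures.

V ≈ 32.5 V

Below node A the series string R2+R3 = 6545 Ω sits in parallel with the 5450 Ω load: 2974 Ω.
V_A = 33.8 × 2974/(120 + 2974) = 32.5 V.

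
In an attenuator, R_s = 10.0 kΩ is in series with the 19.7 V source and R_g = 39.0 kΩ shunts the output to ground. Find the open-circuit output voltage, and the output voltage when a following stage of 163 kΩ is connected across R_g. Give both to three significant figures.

Unloaded: 15.7 V; loaded: 14.9 V

Open-circuit: V = 19.7 × 39.0/(10.0 + 39.0) = 15.7 V.
With the load, R_g becomes R_g‖R_L = 31.47 kΩ, so V = 19.7 × 31.47/41.47 = 14.9 V.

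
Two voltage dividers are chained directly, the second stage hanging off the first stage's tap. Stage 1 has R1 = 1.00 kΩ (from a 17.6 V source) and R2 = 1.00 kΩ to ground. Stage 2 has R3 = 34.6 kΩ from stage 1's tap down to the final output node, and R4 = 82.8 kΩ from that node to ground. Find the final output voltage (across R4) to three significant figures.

V_out ≈ 6.18 V

Stage 2 presents R3+R4 = 117.4 kΩ as a load on stage 1's tap.
Stage 1's lower leg becomes R2‖(R3+R4) = 0.9916 kΩ, so V_mid = 17.6 × 0.9916/1.992 = 8.763 V.
Stage 2 is itself unloaded: V_out = V_mid × R4/(R3+R4) = 8.763 × 82.8/117.4 = 6.18 V.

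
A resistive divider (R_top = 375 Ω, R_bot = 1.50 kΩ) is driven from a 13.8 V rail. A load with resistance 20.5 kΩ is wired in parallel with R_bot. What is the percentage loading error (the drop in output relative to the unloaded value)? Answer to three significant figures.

1.44 %

The divider's output (Thévenin) resistance is R_top‖R_bot = 300.0 Ω.
Fractional drop under load = R_th/(R_th + R_L) = 300.0 / (300.0 + 20500) = 0.01442.
So the output falls by 1.44 %.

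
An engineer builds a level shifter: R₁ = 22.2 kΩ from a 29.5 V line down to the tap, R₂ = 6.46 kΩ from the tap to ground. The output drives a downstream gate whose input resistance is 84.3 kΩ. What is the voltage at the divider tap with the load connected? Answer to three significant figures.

The load sits in parallel with R₂: R₂‖R_L = (6.46 × 84.3) / (6.46 + 84.3) = 6.000 kΩ.
V_out = 29.5 × 6.000 / (22.2 + 6.000) = 29.5 × 6.000/28.20 = 6.28 V.
(Unloaded it would have been 6.65 V.)

V_out ≈ 6.28 V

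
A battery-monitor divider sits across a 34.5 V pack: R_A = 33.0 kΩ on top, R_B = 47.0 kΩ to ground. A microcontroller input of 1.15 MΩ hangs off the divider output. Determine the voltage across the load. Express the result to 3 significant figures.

The load sits in parallel with R_B: R_B‖R_L = (47.0 × 1150) / (47.0 + 1150) = 45.15 kΩ.
V_out = 34.5 × 45.15 / (33.0 + 45.15) = 34.5 × 45.15/78.15 = 19.9 V.
(Unloaded it would have been 20.3 V.)

V_out ≈ 19.9 V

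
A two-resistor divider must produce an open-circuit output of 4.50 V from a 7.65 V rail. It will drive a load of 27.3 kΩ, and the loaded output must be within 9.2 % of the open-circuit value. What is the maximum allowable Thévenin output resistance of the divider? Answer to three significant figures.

Loading drop = R_th/(R_th + R_L) ≤ 0.0920, so R_th ≤ R_L · ε/(1−ε) = 27.3 kΩ × 0.0920/0.9080 = 2.77 kΩ.
(Any R1, R2 with R2/(R1+R2) = 0.588 and R1‖R2 ≤ 2.77 kΩ will meet the spec.)

R_th ≤ 2.77 kΩ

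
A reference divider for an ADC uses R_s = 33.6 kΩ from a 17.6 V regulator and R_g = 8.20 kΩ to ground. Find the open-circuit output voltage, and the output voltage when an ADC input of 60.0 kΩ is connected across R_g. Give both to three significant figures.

Open-circuit: V = 17.6 × 8.20/(33.6 + 8.20) = 3.45 V.
With the load, R_g becomes R_g‖R_L = 7.214 kΩ, so V = 17.6 × 7.214/40.81 = 3.11 V.

Unloaded: 3.45 V; loaded: 3.11 V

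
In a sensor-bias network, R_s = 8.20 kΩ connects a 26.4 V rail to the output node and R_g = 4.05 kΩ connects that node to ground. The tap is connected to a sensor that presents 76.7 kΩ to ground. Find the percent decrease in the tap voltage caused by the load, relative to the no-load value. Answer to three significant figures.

The divider's output (Thévenin) resistance is R_s‖R_g = 2.711 kΩ.
Fractional drop under load = R_th/(R_th + R_L) = 2.711 / (2.711 + 76.7) = 0.03414.
So the output falls by 3.41 %.

3.41 %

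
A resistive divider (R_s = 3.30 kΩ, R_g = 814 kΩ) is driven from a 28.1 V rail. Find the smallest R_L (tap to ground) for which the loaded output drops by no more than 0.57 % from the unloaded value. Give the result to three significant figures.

Output resistance R_th = R_s‖R_g = (3.30 × 814)/817.3 = 3.287 kΩ.
The fractional drop is R_th/(R_th + R_L); requiring this ≤ 0.00570 gives R_L ≥ R_th(1/0.00570 − 1) = 3.287 × 174.4 = 573 kΩ.

R_L(min) ≈ 573 kΩ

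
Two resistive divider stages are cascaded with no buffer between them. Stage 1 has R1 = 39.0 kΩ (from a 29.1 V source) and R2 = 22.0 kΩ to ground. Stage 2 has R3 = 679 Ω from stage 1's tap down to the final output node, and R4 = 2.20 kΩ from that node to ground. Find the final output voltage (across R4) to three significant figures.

Stage 2 presents R3+R4 = 2879 Ω as a load on stage 1's tap.
Stage 1's lower leg becomes R2‖(R3+R4) = 2546 Ω, so V_mid = 29.1 × 2546/41550 = 1.783 V.
Stage 2 is itself unloaded: V_out = V_mid × R4/(R3+R4) = 1.783 × 2200/2879 = 1.36 V.

V_out ≈ 1.36 V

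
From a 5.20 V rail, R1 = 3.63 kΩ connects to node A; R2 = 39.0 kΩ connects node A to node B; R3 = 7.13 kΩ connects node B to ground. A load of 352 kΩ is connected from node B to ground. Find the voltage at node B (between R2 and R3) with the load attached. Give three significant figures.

V ≈ 0.732 V

At node B, R3 is in parallel with the load: R3‖R_L = 6.988 kΩ.
Below node A the resistance is R2 + (R3‖R_L) = 45.99 kΩ, so V_A = 5.20 × 45.99/49.62 = 4.820 V.
Then V_B = V_A × (R3‖R_L)/(R2 + R3‖R_L) = 4.820 × 6.988/45.99 = 0.732 V.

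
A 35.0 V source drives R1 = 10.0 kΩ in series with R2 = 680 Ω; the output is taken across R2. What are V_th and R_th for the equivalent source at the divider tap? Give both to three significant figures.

V_th is the open-circuit tap voltage: 35.0 × 680/(10000 + 680) = 2.23 V.
With the supply zeroed, R1 and R2 appear in parallel from the tap: R_th = R1‖R2 = (10000 × 680)/10680 = 637 Ω.

V_th = 2.23 V, R_th = 637 Ω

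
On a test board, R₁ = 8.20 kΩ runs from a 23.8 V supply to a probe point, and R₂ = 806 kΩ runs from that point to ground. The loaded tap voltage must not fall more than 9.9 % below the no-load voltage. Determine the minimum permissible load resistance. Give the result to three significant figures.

R_L(min) ≈ 73.9 kΩ

Output resistance R_th = R₁‖R₂ = (8.20 × 806)/814.2 = 8.117 kΩ.
The fractional drop is R_th/(R_th + R_L); requiring this ≤ 0.0990 gives R_L ≥ R_th(1/0.0990 − 1) = 8.117 × 9.101 = 73.9 kΩ.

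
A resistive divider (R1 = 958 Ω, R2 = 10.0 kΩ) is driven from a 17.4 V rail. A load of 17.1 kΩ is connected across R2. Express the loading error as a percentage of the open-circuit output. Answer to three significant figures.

The divider's output (Thévenin) resistance is R1‖R2 = 874.2 Ω.
Fractional drop under load = R_th/(R_th + R_L) = 874.2 / (874.2 + 17100) = 0.04864.
So the output falls by 4.86 %.

4.86 %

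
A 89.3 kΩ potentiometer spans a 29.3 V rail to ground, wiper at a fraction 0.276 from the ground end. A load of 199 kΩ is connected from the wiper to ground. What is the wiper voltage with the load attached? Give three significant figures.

V ≈ 7.42 V

The wiper splits the pot into (1−α)R = 64.65 kΩ above and αR = 24.65 kΩ below.
Lower section ‖ load = 21.93 kΩ.
V_wiper = 29.3 × 21.93/(64.65 + 21.93) = 7.42 V.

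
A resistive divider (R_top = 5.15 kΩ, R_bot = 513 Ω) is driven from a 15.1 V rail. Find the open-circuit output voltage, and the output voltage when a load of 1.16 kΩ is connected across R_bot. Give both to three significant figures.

Open-circuit: V = 15.1 × 513/(5150 + 513) = 1.37 V.
With the load, R_bot becomes R_bot‖R_L = 355.7 Ω, so V = 15.1 × 355.7/5506 = 0.976 V.

Unloaded: 1.37 V; loaded: 0.976 V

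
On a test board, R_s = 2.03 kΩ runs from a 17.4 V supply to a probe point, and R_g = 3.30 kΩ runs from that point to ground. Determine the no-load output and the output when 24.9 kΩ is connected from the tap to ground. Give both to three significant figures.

Open-circuit: V = 17.4 × 3.30/(2.03 + 3.30) = 10.8 V.
With the load, R_g becomes R_g‖R_L = 2.914 kΩ, so V = 17.4 × 2.914/4.944 = 10.3 V.

Unloaded: 10.8 V; loaded: 10.3 V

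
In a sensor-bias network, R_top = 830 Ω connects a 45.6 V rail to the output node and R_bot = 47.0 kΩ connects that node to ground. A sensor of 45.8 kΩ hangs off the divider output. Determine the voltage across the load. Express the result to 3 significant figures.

The load sits in parallel with R_bot: R_bot‖R_L = (47000 × 45800) / (47000 + 45800) = 23200 Ω.
V_out = 45.6 × 23200 / (830 + 23200) = 45.6 × 23200/24030 = 44.0 V.

V_out ≈ 44.0 V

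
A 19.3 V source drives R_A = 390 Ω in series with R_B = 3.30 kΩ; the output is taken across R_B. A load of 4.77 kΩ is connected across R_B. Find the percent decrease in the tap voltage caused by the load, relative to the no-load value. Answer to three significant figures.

6.81 %

The divider's output (Thévenin) resistance is R_A‖R_B = 348.8 Ω.
Fractional drop under load = R_th/(R_th + R_L) = 348.8 / (348.8 + 4770) = 0.06814.
So the output falls by 6.81 %.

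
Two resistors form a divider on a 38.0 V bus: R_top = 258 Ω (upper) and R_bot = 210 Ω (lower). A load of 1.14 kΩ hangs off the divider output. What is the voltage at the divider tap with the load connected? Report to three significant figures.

V_out ≈ 15.5 V

The load sits in parallel with R_bot: R_bot‖R_L = (210 × 1140) / (210 + 1140) = 177.3 Ω.
V_out = 38.0 × 177.3 / (258 + 177.3) = 38.0 × 177.3/435.3 = 15.5 V.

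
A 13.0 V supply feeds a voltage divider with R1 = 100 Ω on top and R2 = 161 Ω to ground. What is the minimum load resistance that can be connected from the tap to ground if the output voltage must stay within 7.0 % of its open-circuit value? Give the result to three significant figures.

Output resistance R_th = R1‖R2 = (100 × 161)/261.0 = 61.69 Ω.
The fractional drop is R_th/(R_th + R_L); requiring this ≤ 0.0700 gives R_L ≥ R_th(1/0.0700 − 1) = 61.69 × 13.29 = 820 Ω.

R_L(min) ≈ 820 Ω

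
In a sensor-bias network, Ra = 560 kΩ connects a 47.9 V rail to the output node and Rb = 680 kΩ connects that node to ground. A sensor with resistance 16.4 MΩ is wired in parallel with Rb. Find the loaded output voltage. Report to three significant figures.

The load sits in parallel with Rb: Rb‖R_L = (680 × 16400) / (680 + 16400) = 652.9 kΩ.
V_out = 47.9 × 652.9 / (560 + 652.9) = 47.9 × 652.9/1213 = 25.8 V.

V_out ≈ 25.8 V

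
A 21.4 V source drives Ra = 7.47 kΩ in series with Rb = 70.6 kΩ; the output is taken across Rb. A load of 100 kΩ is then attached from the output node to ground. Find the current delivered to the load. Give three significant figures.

I_L ≈ 0.181 mA

Rb‖R_L = 41.38 kΩ; V_out = 21.4 × 41.38/48.85 = 18.13 V.
I_L = V_out / R_L = 18.13 / 100 kΩ = 0.181 mA.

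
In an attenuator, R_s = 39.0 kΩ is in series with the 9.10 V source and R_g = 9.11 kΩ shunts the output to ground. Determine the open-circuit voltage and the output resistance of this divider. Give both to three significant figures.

V_th is the open-circuit tap voltage: 9.10 × 9.11/(39.0 + 9.11) = 1.72 V.
With the supply zeroed, R_s and R_g appear in parallel from the tap: R_th = R_s‖R_g = (39.0 × 9.11)/48.11 = 7.38 kΩ.

V_th = 1.72 V, R_th = 7.38 kΩ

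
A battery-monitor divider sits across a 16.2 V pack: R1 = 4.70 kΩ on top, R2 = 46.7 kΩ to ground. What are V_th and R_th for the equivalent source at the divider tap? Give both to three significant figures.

V_th = 14.7 V, R_th = 4.27 kΩ

V_th is the open-circuit tap voltage: 16.2 × 46.7/(4.70 + 46.7) = 14.7 V.
With the supply zeroed, R1 and R2 appear in parallel from the tap: R_th = R1‖R2 = (4.70 × 46.7)/51.40 = 4.27 kΩ.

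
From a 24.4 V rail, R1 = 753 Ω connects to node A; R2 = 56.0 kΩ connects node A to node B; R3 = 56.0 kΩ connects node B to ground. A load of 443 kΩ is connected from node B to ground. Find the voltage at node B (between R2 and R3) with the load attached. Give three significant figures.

V ≈ 11.4 V

At node B, R3 is in parallel with the load: R3‖R_L = 49720 Ω.
Below node A the resistance is R2 + (R3‖R_L) = 105700 Ω, so V_A = 24.4 × 105700/106500 = 24.23 V.
Then V_B = V_A × (R3‖R_L)/(R2 + R3‖R_L) = 24.23 × 49720/105700 = 11.4 V.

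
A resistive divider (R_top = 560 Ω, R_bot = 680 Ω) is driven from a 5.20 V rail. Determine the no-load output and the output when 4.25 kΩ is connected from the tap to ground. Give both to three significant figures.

Open-circuit: V = 5.20 × 680/(560 + 680) = 2.85 V.
With the load, R_bot becomes R_bot‖R_L = 586.2 Ω, so V = 5.20 × 586.2/1146 = 2.66 V.

Unloaded: 2.85 V; loaded: 2.66 V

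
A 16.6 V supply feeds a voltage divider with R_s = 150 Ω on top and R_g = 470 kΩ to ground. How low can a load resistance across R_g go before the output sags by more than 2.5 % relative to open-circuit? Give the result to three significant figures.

R_L(min) ≈ 5.85 kΩ

Output resistance R_th = R_s‖R_g = (150 × 470000)/470200 = 150.0 Ω.
The fractional drop is R_th/(R_th + R_L); requiring this ≤ 0.0250 gives R_L ≥ R_th(1/0.0250 − 1) = 150.0 × 39.00 = 5.85 kΩ.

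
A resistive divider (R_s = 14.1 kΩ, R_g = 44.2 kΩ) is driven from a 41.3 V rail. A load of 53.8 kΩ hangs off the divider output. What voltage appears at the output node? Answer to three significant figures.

V_out ≈ 26.1 V

The load sits in parallel with R_g: R_g‖R_L = (44.2 × 53.8) / (44.2 + 53.8) = 24.26 kΩ.
V_out = 41.3 × 24.26 / (14.1 + 24.26) = 41.3 × 24.26/38.36 = 26.1 V.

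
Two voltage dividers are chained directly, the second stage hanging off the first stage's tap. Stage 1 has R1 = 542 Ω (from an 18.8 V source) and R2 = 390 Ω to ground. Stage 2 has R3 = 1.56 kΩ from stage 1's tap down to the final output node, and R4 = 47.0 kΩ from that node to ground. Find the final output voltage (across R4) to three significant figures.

V_out ≈ 7.58 V

Stage 2 presents R3+R4 = 48560 Ω as a load on stage 1's tap.
Stage 1's lower leg becomes R2‖(R3+R4) = 386.9 Ω, so V_mid = 18.8 × 386.9/928.9 = 7.830 V.
Stage 2 is itself unloaded: V_out = V_mid × R4/(R3+R4) = 7.830 × 47000/48560 = 7.58 V.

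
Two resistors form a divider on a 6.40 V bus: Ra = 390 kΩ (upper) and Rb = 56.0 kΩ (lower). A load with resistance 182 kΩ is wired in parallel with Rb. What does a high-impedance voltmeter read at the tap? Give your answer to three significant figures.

The load sits in parallel with Rb: Rb‖R_L = (56.0 × 182) / (56.0 + 182) = 42.82 kΩ.
V_out = 6.40 × 42.82 / (390 + 42.82) = 6.40 × 42.82/432.8 = 0.633 V.
(Unloaded it would have been 0.804 V.)

V_out ≈ 0.633 V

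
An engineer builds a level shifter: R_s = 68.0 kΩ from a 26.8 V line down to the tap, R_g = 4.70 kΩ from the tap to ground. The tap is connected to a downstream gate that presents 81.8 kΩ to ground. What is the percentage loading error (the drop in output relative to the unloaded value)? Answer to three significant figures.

5.10 %

The divider's output (Thévenin) resistance is R_s‖R_g = 4.396 kΩ.
Fractional drop under load = R_th/(R_th + R_L) = 4.396 / (4.396 + 81.8) = 0.05100.
So the output falls by 5.10 %.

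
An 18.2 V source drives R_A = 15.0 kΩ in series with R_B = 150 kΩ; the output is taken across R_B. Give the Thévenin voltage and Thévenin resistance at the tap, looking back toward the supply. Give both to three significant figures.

V_th = 16.5 V, R_th = 13.6 kΩ

V_th is the open-circuit tap voltage: 18.2 × 150/(15.0 + 150) = 16.5 V.
With the supply zeroed, R_A and R_B appear in parallel from the tap: R_th = R_A‖R_B = (15.0 × 150)/165.0 = 13.6 kΩ.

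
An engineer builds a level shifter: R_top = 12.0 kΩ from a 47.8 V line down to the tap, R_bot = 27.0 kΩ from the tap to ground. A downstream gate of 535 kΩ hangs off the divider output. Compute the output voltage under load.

V_out ≈ 32.6 V

The load sits in parallel with R_bot: R_bot‖R_L = (27.0 × 535) / (27.0 + 535) = 25.70 kΩ.
V_out = 47.8 × 25.70 / (12.0 + 25.70) = 47.8 × 25.70/37.70 = 32.6 V.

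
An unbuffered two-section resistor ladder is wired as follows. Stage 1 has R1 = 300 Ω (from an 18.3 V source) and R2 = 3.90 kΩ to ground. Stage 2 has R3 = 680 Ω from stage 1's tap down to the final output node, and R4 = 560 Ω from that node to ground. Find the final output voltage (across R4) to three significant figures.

Stage 2 presents R3+R4 = 1240 Ω as a load on stage 1's tap.
Stage 1's lower leg becomes R2‖(R3+R4) = 940.9 Ω, so V_mid = 18.3 × 940.9/1241 = 13.88 V.
Stage 2 is itself unloaded: V_out = V_mid × R4/(R3+R4) = 13.88 × 560/1240 = 6.27 V.

V_out ≈ 6.27 V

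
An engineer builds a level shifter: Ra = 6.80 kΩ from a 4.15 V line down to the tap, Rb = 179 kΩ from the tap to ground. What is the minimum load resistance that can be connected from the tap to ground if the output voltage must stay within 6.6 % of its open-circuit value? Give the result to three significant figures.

R_L(min) ≈ 92.7 kΩ

Output resistance R_th = Ra‖Rb = (6.80 × 179)/185.8 = 6.551 kΩ.
The fractional drop is R_th/(R_th + R_L); requiring this ≤ 0.0660 gives R_L ≥ R_th(1/0.0660 − 1) = 6.551 × 14.15 = 92.7 kΩ.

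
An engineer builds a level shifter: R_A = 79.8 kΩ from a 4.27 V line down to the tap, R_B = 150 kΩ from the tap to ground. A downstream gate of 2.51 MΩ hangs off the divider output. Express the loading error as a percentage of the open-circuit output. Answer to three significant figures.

2.03 %

The divider's output (Thévenin) resistance is R_A‖R_B = 52.09 kΩ.
Fractional drop under load = R_th/(R_th + R_L) = 52.09 / (52.09 + 2510) = 0.02033.
So the output falls by 2.03 %.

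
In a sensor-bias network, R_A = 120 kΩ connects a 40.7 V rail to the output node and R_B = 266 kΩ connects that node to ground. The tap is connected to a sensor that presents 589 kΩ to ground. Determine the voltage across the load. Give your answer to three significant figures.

The load sits in parallel with R_B: R_B‖R_L = (266 × 589) / (266 + 589) = 183.2 kΩ.
V_out = 40.7 × 183.2 / (120 + 183.2) = 40.7 × 183.2/303.2 = 24.6 V.

V_out ≈ 24.6 V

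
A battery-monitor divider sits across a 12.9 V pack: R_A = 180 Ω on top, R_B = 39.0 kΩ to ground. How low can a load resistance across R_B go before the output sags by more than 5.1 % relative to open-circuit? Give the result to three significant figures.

Output resistance R_th = R_A‖R_B = (180 × 39000)/39180 = 179.2 Ω.
The fractional drop is R_th/(R_th + R_L); requiring this ≤ 0.0510 gives R_L ≥ R_th(1/0.0510 − 1) = 179.2 × 18.61 = 3.33 kΩ.

R_L(min) ≈ 3.33 kΩ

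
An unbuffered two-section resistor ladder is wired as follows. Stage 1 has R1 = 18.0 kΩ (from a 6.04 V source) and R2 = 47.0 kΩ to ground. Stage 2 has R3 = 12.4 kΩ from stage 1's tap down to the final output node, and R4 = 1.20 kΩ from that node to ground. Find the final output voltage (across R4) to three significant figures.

V_out ≈ 0.197 V

Stage 2 presents R3+R4 = 13.60 kΩ as a load on stage 1's tap.
Stage 1's lower leg becomes R2‖(R3+R4) = 10.55 kΩ, so V_mid = 6.04 × 10.55/28.55 = 2.232 V.
Stage 2 is itself unloaded: V_out = V_mid × R4/(R3+R4) = 2.232 × 1.20/13.60 = 0.197 V.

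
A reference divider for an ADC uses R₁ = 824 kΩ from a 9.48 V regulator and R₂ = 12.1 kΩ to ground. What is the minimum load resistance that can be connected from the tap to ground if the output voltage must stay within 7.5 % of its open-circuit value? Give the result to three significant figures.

R_L(min) ≈ 147 kΩ

Output resistance R_th = R₁‖R₂ = (824 × 12.1)/836.1 = 11.92 kΩ.
The fractional drop is R_th/(R_th + R_L); requiring this ≤ 0.0750 gives R_L ≥ R_th(1/0.0750 − 1) = 11.92 × 12.33 = 147 kΩ.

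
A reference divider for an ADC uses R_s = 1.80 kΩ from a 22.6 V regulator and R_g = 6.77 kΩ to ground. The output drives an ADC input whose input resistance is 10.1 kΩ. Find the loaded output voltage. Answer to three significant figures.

The load sits in parallel with R_g: R_g‖R_L = (6.77 × 10.1) / (6.77 + 10.1) = 4.053 kΩ.
V_out = 22.6 × 4.053 / (1.80 + 4.053) = 22.6 × 4.053/5.853 = 15.6 V.
(Unloaded it would have been 17.9 V.)

V_out ≈ 15.6 V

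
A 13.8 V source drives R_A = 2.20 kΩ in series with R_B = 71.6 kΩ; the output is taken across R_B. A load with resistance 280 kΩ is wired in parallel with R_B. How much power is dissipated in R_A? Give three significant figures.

P ≈ 0.119 mW

Total resistance from the source is R_A + (R_B‖R_L) = 59.22 kΩ, so I = 13.8/59.22 kΩ = 0.2330 mA.
P = I²·R_A = (0.2330 mA)² × 2.20 kΩ = 0.119 mW.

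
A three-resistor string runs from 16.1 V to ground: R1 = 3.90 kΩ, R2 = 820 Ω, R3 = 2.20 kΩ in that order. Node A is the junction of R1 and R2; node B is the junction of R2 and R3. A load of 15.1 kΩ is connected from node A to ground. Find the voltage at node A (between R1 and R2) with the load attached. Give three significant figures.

V ≈ 6.31 V

Below node A the series string R2+R3 = 3020 Ω sits in parallel with the 15100 Ω load: 2517 Ω.
V_A = 16.1 × 2517/(3900 + 2517) = 6.31 V.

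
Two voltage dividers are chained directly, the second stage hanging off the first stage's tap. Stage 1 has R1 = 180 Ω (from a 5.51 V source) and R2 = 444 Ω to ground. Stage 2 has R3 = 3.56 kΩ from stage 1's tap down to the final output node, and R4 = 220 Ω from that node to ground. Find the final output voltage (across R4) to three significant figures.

V_out ≈ 0.221 V

Stage 2 presents R3+R4 = 3780 Ω as a load on stage 1's tap.
Stage 1's lower leg becomes R2‖(R3+R4) = 397.3 Ω, so V_mid = 5.51 × 397.3/577.3 = 3.792 V.
Stage 2 is itself unloaded: V_out = V_mid × R4/(R3+R4) = 3.792 × 220/3780 = 0.221 V.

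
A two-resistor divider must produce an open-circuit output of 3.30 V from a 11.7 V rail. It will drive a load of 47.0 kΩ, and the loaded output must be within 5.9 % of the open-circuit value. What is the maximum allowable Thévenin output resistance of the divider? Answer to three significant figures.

Loading drop = R_th/(R_th + R_L) ≤ 0.0590, so R_th ≤ R_L · ε/(1−ε) = 47.0 kΩ × 0.0590/0.9410 = 2.95 kΩ.
(Any R1, R2 with R2/(R1+R2) = 0.282 and R1‖R2 ≤ 2.95 kΩ will meet the spec.)

R_th ≤ 2.95 kΩ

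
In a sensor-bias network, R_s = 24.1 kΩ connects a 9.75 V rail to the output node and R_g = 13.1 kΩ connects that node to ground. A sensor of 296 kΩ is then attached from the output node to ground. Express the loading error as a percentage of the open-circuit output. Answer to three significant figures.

2.79 %

The divider's output (Thévenin) resistance is R_s‖R_g = 8.487 kΩ.
Fractional drop under load = R_th/(R_th + R_L) = 8.487 / (8.487 + 296) = 0.02787.
So the output falls by 2.79 %.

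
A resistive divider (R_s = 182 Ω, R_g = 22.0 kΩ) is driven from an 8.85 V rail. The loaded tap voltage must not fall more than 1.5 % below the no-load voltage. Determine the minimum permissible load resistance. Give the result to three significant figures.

R_L(min) ≈ 11.9 kΩ

Output resistance R_th = R_s‖R_g = (182 × 22000)/22180 = 180.5 Ω.
The fractional drop is R_th/(R_th + R_L); requiring this ≤ 0.0150 gives R_L ≥ R_th(1/0.0150 − 1) = 180.5 × 65.67 = 11.9 kΩ.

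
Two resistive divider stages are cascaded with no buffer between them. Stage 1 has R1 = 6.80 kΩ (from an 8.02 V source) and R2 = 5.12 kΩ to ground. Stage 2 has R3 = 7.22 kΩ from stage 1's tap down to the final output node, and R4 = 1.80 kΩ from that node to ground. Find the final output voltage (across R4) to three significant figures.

Stage 2 presents R3+R4 = 9.020 kΩ as a load on stage 1's tap.
Stage 1's lower leg becomes R2‖(R3+R4) = 3.266 kΩ, so V_mid = 8.02 × 3.266/10.07 = 2.602 V.
Stage 2 is itself unloaded: V_out = V_mid × R4/(R3+R4) = 2.602 × 1.80/9.020 = 0.519 V.

V_out ≈ 0.519 V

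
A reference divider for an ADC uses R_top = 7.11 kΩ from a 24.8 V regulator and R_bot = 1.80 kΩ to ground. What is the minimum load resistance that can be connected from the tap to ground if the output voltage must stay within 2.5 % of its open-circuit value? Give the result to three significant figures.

Output resistance R_th = R_top‖R_bot = (7.11 × 1.80)/8.910 = 1.436 kΩ.
The fractional drop is R_th/(R_th + R_L); requiring this ≤ 0.0250 gives R_L ≥ R_th(1/0.0250 − 1) = 1.436 × 39.00 = 56.0 kΩ.

R_L(min) ≈ 56.0 kΩ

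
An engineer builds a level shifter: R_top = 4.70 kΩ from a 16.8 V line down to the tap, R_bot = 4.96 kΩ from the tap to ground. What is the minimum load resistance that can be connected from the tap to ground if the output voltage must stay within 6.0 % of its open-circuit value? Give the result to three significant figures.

Output resistance R_th = R_top‖R_bot = (4.70 × 4.96)/9.660 = 2.413 kΩ.
The fractional drop is R_th/(R_th + R_L); requiring this ≤ 0.0600 gives R_L ≥ R_th(1/0.0600 − 1) = 2.413 × 15.67 = 37.8 kΩ.

R_L(min) ≈ 37.8 kΩ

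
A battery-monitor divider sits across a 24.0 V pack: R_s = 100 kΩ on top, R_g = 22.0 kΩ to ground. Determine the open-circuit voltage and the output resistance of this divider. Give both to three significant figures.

V_th is the open-circuit tap voltage: 24.0 × 22.0/(100 + 22.0) = 4.33 V.
With the supply zeroed, R_s and R_g appear in parallel from the tap: R_th = R_s‖R_g = (100 × 22.0)/122.0 = 18.0 kΩ.

V_th = 4.33 V, R_th = 18.0 kΩ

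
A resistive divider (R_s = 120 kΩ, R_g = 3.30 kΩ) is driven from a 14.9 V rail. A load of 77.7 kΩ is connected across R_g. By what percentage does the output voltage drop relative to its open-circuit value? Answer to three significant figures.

The divider's output (Thévenin) resistance is R_s‖R_g = 3.212 kΩ.
Fractional drop under load = R_th/(R_th + R_L) = 3.212 / (3.212 + 77.7) = 0.03969.
So the output falls by 3.97 %.

3.97 %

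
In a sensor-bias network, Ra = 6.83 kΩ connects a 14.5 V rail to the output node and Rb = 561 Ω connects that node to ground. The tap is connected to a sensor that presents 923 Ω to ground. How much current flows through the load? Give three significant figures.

Rb‖R_L = 348.9 Ω; V_out = 14.5 × 348.9/7179 = 0.7048 V.
I_L = V_out / R_L = 0.7048 / 923 Ω = 0.764 mA.

I_L ≈ 0.764 mA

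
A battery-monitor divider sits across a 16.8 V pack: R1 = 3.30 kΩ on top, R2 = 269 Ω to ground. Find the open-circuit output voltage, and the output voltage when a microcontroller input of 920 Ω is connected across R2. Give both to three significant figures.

Unloaded: 1.27 V; loaded: 0.997 V

Open-circuit: V = 16.8 × 269/(3300 + 269) = 1.27 V.
With the load, R2 becomes R2‖R_L = 208.1 Ω, so V = 16.8 × 208.1/3508 = 0.997 V.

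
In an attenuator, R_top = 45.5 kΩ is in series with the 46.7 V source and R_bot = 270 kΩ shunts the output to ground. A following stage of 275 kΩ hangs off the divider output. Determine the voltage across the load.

The load sits in parallel with R_bot: R_bot‖R_L = (270 × 275) / (270 + 275) = 136.2 kΩ.
V_out = 46.7 × 136.2 / (45.5 + 136.2) = 46.7 × 136.2/181.7 = 35.0 V.

V_out ≈ 35.0 V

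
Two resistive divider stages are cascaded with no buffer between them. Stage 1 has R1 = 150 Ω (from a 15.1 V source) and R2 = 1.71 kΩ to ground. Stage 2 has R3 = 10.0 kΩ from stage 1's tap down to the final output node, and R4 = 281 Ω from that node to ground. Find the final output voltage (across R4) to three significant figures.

V_out ≈ 0.374 V

Stage 2 presents R3+R4 = 10280 Ω as a load on stage 1's tap.
Stage 1's lower leg becomes R2‖(R3+R4) = 1466 Ω, so V_mid = 15.1 × 1466/1616 = 13.70 V.
Stage 2 is itself unloaded: V_out = V_mid × R4/(R3+R4) = 13.70 × 281/10280 = 0.374 V.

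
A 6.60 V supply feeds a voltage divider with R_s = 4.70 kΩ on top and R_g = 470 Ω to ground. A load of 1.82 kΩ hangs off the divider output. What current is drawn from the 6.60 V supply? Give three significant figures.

I ≈ 1.30 mA

R_g‖R_L = 373.5 Ω, so the source sees R_s + R_g‖R_L = 5074 Ω.
I = 6.60 V / 5074 Ω = 1.30 mA.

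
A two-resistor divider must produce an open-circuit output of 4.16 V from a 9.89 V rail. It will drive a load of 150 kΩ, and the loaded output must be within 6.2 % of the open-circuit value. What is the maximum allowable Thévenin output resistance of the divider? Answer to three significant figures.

Loading drop = R_th/(R_th + R_L) ≤ 0.0620, so R_th ≤ R_L · ε/(1−ε) = 150 kΩ × 0.0620/0.9380 = 9.91 kΩ.

R_th ≤ 9.91 kΩ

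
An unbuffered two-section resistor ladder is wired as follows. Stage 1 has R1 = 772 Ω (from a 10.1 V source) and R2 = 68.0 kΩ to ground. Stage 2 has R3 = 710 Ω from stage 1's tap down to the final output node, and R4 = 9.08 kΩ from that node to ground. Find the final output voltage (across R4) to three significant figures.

V_out ≈ 8.59 V

Stage 2 presents R3+R4 = 9790 Ω as a load on stage 1's tap.
Stage 1's lower leg becomes R2‖(R3+R4) = 8558 Ω, so V_mid = 10.1 × 8558/9330 = 9.264 V.
Stage 2 is itself unloaded: V_out = V_mid × R4/(R3+R4) = 9.264 × 9080/9790 = 8.59 V.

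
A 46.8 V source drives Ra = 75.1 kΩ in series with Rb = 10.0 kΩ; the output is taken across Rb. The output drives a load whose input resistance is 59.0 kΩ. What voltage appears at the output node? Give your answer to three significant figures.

The load sits in parallel with Rb: Rb‖R_L = (10.0 × 59.0) / (10.0 + 59.0) = 8.551 kΩ.
V_out = 46.8 × 8.551 / (75.1 + 8.551) = 46.8 × 8.551/83.65 = 4.78 V.
(Unloaded it would have been 5.50 V.)

V_out ≈ 4.78 V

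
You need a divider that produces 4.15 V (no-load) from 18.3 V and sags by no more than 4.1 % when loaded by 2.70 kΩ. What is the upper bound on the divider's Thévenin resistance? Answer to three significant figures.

Loading drop = R_th/(R_th + R_L) ≤ 0.0410, so R_th ≤ R_L · ε/(1−ε) = 2.70 kΩ × 0.0410/0.9590 = 115 Ω.

R_th ≤ 115 Ω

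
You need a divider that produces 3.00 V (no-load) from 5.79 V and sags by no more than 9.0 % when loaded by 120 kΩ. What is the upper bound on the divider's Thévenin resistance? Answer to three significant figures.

R_th ≤ 11.9 kΩ

Loading drop = R_th/(R_th + R_L) ≤ 0.0900, so R_th ≤ R_L · ε/(1−ε) = 120 kΩ × 0.0900/0.9100 = 11.9 kΩ.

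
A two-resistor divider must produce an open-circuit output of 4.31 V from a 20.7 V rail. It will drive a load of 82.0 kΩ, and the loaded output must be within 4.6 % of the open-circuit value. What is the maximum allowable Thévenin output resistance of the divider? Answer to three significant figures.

Loading drop = R_th/(R_th + R_L) ≤ 0.0460, so R_th ≤ R_L · ε/(1−ε) = 82.0 kΩ × 0.0460/0.9540 = 3.95 kΩ.

R_th ≤ 3.95 kΩ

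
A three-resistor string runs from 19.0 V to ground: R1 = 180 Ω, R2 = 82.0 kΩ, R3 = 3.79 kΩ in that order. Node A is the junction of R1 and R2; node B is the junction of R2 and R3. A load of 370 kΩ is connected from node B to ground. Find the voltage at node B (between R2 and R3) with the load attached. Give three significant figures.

At node B, R3 is in parallel with the load: R3‖R_L = 3752 Ω.
Below node A the resistance is R2 + (R3‖R_L) = 85750 Ω, so V_A = 19.0 × 85750/85930 = 18.96 V.
Then V_B = V_A × (R3‖R_L)/(R2 + R3‖R_L) = 18.96 × 3752/85750 = 0.829 V.

V ≈ 0.829 V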